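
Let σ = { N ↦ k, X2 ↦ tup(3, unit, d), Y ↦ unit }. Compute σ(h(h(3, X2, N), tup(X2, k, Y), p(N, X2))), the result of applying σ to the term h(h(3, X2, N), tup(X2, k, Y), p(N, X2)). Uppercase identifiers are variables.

Replace each occurrence of N with k.
Replace each occurrence of X2 with tup(3, unit, d).
Replace each occurrence of Y with unit.
Result: h(h(3, tup(3, unit, d), k), tup(tup(3, unit, d), k, unit), p(k, tup(3, unit, d))).

h(h(3, tup(3, unit, d), k), tup(tup(3, unit, d), k, unit), p(k, tup(3, unit, d)))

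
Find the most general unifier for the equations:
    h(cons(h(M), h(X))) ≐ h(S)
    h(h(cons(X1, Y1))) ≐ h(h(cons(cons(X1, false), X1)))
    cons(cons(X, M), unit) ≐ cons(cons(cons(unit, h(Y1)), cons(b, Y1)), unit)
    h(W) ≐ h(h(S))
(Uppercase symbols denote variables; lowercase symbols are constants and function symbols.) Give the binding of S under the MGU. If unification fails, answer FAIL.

Decompose h/1: cons(h(M), h(X)) ≐ S.
Bind S := cons(h(M), h(X)); substituting into the one remaining equation that mentions S gives: h(W) ≐ h(h(cons(h(M), h(X)))).
Decompose h/1: h(cons(X1, Y1)) ≐ h(cons(cons(X1, false), X1)).
Decompose h/1: cons(X1, Y1) ≐ cons(cons(X1, false), X1).
Decompose cons/2: X1 ≐ cons(X1, false),  Y1 ≐ X1.
Occurs check fails: X1 occurs in cons(X1, false); the equation X1 ≐ cons(X1, false) has no finite solution.

FAIL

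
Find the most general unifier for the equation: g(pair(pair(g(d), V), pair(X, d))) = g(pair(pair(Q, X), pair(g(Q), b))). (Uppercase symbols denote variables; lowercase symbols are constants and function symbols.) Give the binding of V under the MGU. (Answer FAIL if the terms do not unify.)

Decompose g/1: pair(pair(g(d), V), pair(X, d)) = pair(pair(Q, X), pair(g(Q), b)).
Decompose pair/2: pair(g(d), V) = pair(Q, X),  pair(X, d) = pair(g(Q), b).
Decompose pair/2: g(d) = Q,  V = X.
Bind Q := g(d); substituting into the one remaining equation that mentions Q gives: pair(X, d) = pair(g(g(d)), b).
Bind V := X; no other remaining equation mentions V.
Decompose pair/2: X = g(g(d)),  d = b.
Bind X := g(g(d)); no other remaining equation mentions X. Substituting into the earlier binding gives V := g(g(d)).
Clash: constants d and b differ; no unifier exists.

FAIL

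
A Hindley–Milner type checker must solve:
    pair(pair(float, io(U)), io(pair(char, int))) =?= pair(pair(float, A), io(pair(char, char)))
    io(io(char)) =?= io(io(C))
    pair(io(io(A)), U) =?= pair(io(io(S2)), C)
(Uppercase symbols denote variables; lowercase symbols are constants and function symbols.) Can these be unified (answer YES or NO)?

Decompose pair/2: pair(float, io(U)) =?= pair(float, A),  io(pair(char, int)) =?= io(pair(char, char)).
Decompose pair/2: float =?= float,  io(U) =?= A.
Delete trivial equation float =?= float.
Bind A := io(U); substituting into the one remaining equation that mentions A gives: pair(io(io(io(U))), U) =?= pair(io(io(S2)), C).
Decompose io/1: pair(char, int) =?= pair(char, char).
Decompose pair/2: char =?= char,  int =?= char.
Delete trivial equation char =?= char.
Clash: constants int and char differ; no unifier exists.

NO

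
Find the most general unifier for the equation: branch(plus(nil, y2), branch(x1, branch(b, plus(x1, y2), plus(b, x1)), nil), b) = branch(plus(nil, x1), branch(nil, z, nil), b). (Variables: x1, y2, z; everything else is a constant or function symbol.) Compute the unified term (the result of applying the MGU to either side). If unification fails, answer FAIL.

Decompose branch/3: plus(nil, y2) = plus(nil, x1),  branch(x1, branch(b, plus(x1, y2), plus(b, x1)), nil) = branch(nil, z, nil),  b = b.
Decompose plus/2: nil = nil,  y2 = x1.
Delete trivial equation nil = nil.
Bind y2 := x1; substituting into the one remaining equation that mentions y2 gives: branch(x1, branch(b, plus(x1, x1), plus(b, x1)), nil) = branch(nil, z, nil).
Decompose branch/3: x1 = nil,  branch(b, plus(x1, x1), plus(b, x1)) = z,  nil = nil.
Bind x1 := nil; substituting into the one remaining equation that mentions x1 gives: branch(b, plus(nil, nil), plus(b, nil)) = z. Substituting into the earlier binding gives y2 := nil.
Bind z := branch(b, plus(nil, nil), plus(b, nil)); no other remaining equation mentions z.
Delete trivial equation nil = nil.
Delete trivial equation b = b.
Applying the MGU to either side gives branch(plus(nil, nil), branch(nil, branch(b, plus(nil, nil), plus(b, nil)), nil), b).

branch(plus(nil, nil), branch(nil, branch(b, plus(nil, nil), plus(b, nil)), nil), b)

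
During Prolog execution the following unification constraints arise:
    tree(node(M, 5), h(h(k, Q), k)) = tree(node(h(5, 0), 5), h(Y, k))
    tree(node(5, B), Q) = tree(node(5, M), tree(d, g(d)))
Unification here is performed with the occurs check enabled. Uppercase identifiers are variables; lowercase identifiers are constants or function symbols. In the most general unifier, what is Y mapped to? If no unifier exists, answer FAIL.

Decompose tree/2: node(M, 5) = node(h(5, 0), 5),  h(h(k, Q), k) = h(Y, k).
Decompose node/2: M = h(5, 0),  5 = 5.
Bind M := h(5, 0); substituting into the one remaining equation that mentions M gives: tree(node(5, B), Q) = tree(node(5, h(5, 0)), tree(d, g(d))).
Delete trivial equation 5 = 5.
Decompose h/2: h(k, Q) = Y,  k = k.
Bind Y := h(k, Q); no other remaining equation mentions Y.
Delete trivial equation k = k.
Decompose tree/2: node(5, B) = node(5, h(5, 0)),  Q = tree(d, g(d)).
Decompose node/2: 5 = 5,  B = h(5, 0).
Delete trivial equation 5 = 5.
Bind B := h(5, 0); no other remaining equation mentions B.
Bind Q := tree(d, g(d)). Substituting into the earlier binding gives Y := h(k, tree(d, g(d))).
MGU = { M = h(5, 0), Y = h(k, tree(d, g(d))), B = h(5, 0), Q = tree(d, g(d)) }, so Y = h(k, tree(d, g(d))).

h(k, tree(d, g(d)))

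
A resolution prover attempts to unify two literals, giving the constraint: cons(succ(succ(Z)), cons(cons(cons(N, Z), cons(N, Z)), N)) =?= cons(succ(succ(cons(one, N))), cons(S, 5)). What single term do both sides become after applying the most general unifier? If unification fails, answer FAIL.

Decompose cons/2: succ(succ(Z)) =?= succ(succ(cons(one, N))),  cons(cons(cons(N, Z), cons(N, Z)), N) =?= cons(S, 5).
Decompose succ/1: succ(Z) =?= succ(cons(one, N)).
Decompose succ/1: Z =?= cons(one, N).
Bind Z := cons(one, N); substituting into the remaining equation gives: cons(cons(cons(N, cons(one, N)), cons(N, cons(one, N))), N) =?= cons(S, 5).
Decompose cons/2: cons(cons(N, cons(one, N)), cons(N, cons(one, N))) =?= S,  N =?= 5.
Bind S := cons(cons(N, cons(one, N)), cons(N, cons(one, N))); no other remaining equation mentions S.
Bind N := 5. Substituting into the earlier bindings gives Z := cons(one, 5), S := cons(cons(5, cons(one, 5)), cons(5, cons(one, 5))).
Applying the MGU to either side gives cons(succ(succ(cons(one, 5))), cons(cons(cons(5, cons(one, 5)), cons(5, cons(one, 5))), 5)).

cons(succ(succ(cons(one, 5))), cons(cons(cons(5, cons(one, 5)), cons(5, cons(one, 5))), 5))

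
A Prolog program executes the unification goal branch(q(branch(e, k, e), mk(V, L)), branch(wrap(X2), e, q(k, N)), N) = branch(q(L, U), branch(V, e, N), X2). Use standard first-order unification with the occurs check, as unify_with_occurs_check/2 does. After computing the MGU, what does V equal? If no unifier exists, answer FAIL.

Decompose branch/3: q(branch(e, k, e), mk(V, L)) = q(L, U),  branch(wrap(X2), e, q(k, N)) = branch(V, e, N),  N = X2.
Decompose q/2: branch(e, k, e) = L,  mk(V, L) = U.
Bind L := branch(e, k, e); substituting into the one remaining equation that mentions L gives: mk(V, branch(e, k, e)) = U.
Bind U := mk(V, branch(e, k, e)); no other remaining equation mentions U.
Decompose branch/3: wrap(X2) = V,  e = e,  q(k, N) = N.
Bind V := wrap(X2); no other remaining equation mentions V. Substituting into the earlier binding gives U := mk(wrap(X2), branch(e, k, e)).
Delete trivial equation e = e.
Occurs check fails: N occurs in q(k, N); the equation N = q(k, N) has no finite solution.

FAIL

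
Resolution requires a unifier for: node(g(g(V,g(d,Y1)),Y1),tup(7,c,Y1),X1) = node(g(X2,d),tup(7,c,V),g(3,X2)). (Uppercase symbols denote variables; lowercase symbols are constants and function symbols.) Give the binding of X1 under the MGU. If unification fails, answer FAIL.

Decompose node/3: g(g(V,g(d,Y1)),Y1) = g(X2,d),  tup(7,c,Y1) = tup(7,c,V),  X1 = g(3,X2).
Decompose g/2: g(V,g(d,Y1)) = X2,  Y1 = d.
Bind X2 := g(V,g(d,Y1)); substituting into the one remaining equation that mentions X2 gives: X1 = g(3,g(V,g(d,Y1))).
Bind Y1 := d; substituting into the remaining equations gives: tup(7,c,d) = tup(7,c,V),  X1 = g(3,g(V,g(d,d))). Substituting into the earlier binding gives X2 := g(V,g(d,d)).
Decompose tup/3: 7 = 7,  c = c,  d = V.
Delete trivial equation 7 = 7.
Delete trivial equation c = c.
Bind V := d; substituting into the remaining equation gives: X1 = g(3,g(d,g(d,d))). Substituting into the earlier binding gives X2 := g(d,g(d,d)).
Bind X1 := g(3,g(d,g(d,d))).
MGU = { X2 -> g(d,g(d,d)), Y1 -> d, V -> d, X1 -> g(3,g(d,g(d,d))) }, so X1 -> g(3,g(d,g(d,d))).

g(3,g(d,g(d,d)))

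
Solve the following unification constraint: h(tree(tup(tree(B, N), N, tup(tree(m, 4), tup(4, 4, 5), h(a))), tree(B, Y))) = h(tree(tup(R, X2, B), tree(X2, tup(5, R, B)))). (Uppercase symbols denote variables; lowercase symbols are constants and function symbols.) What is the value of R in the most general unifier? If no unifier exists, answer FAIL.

tree(tup(tree(m, 4), tup(4, 4, 5), h(a)), tup(tree(m, 4), tup(4, 4, 5), h(a)))

Decompose h/1: tree(tup(tree(B, N), N, tup(tree(m, 4), tup(4, 4, 5), h(a))), tree(B, Y)) = tree(tup(R, X2, B), tree(X2, tup(5, R, B))).
Decompose tree/2: tup(tree(B, N), N, tup(tree(m, 4), tup(4, 4, 5), h(a))) = tup(R, X2, B),  tree(B, Y) = tree(X2, tup(5, R, B)).
Decompose tup/3: tree(B, N) = R,  N = X2,  tup(tree(m, 4), tup(4, 4, 5), h(a)) = B.
Bind R := tree(B, N); substituting into the one remaining equation that mentions R gives: tree(B, Y) = tree(X2, tup(5, tree(B, N), B)).
Bind N := X2; substituting into the one remaining equation that mentions N gives: tree(B, Y) = tree(X2, tup(5, tree(B, X2), B)). Substituting into the earlier binding gives R := tree(B, X2).
Bind B := tup(tree(m, 4), tup(4, 4, 5), h(a)); substituting into the remaining equation gives: tree(tup(tree(m, 4), tup(4, 4, 5), h(a)), Y) = tree(X2, tup(5, tree(tup(tree(m, 4), tup(4, 4, 5), h(a)), X2), tup(tree(m, 4), tup(4, 4, 5), h(a)))). Substituting into the earlier binding gives R := tree(tup(tree(m, 4), tup(4, 4, 5), h(a)), X2).
Decompose tree/2: tup(tree(m, 4), tup(4, 4, 5), h(a)) = X2,  Y = tup(5, tree(tup(tree(m, 4), tup(4, 4, 5), h(a)), X2), tup(tree(m, 4), tup(4, 4, 5), h(a))).
Bind X2 := tup(tree(m, 4), tup(4, 4, 5), h(a)); substituting into the remaining equation gives: Y = tup(5, tree(tup(tree(m, 4), tup(4, 4, 5), h(a)), tup(tree(m, 4), tup(4, 4, 5), h(a))), tup(tree(m, 4), tup(4, 4, 5), h(a))). Substituting into the earlier bindings gives R := tree(tup(tree(m, 4), tup(4, 4, 5), h(a)), tup(tree(m, 4), tup(4, 4, 5), h(a))), N := tup(tree(m, 4), tup(4, 4, 5), h(a)).
Bind Y := tup(5, tree(tup(tree(m, 4), tup(4, 4, 5), h(a)), tup(tree(m, 4), tup(4, 4, 5), h(a))), tup(tree(m, 4), tup(4, 4, 5), h(a))).
MGU = { R := tree(tup(tree(m, 4), tup(4, 4, 5), h(a)), tup(tree(m, 4), tup(4, 4, 5), h(a))), N := tup(tree(m, 4), tup(4, 4, 5), h(a)), B := tup(tree(m, 4), tup(4, 4, 5), h(a)), X2 := tup(tree(m, 4), tup(4, 4, 5), h(a)), Y := tup(5, tree(tup(tree(m, 4), tup(4, 4, 5), h(a)), tup(tree(m, 4), tup(4, 4, 5), h(a))), tup(tree(m, 4), tup(4, 4, 5), h(a))) }, so R := tree(tup(tree(m, 4), tup(4, 4, 5), h(a)), tup(tree(m, 4), tup(4, 4, 5), h(a))).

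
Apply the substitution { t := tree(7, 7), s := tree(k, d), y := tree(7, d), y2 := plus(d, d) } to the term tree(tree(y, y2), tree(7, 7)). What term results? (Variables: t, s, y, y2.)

Replace each occurrence of y with tree(7, d).
Replace each occurrence of y2 with plus(d, d).
Result: tree(tree(tree(7, d), plus(d, d)), tree(7, 7)).

tree(tree(tree(7, d), plus(d, d)), tree(7, 7))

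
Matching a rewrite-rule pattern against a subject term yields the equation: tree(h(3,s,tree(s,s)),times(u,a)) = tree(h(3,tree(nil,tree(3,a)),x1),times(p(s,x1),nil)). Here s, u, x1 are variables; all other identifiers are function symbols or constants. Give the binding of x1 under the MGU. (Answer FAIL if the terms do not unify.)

Decompose tree/2: h(3,s,tree(s,s)) = h(3,tree(nil,tree(3,a)),x1),  times(u,a) = times(p(s,x1),nil).
Decompose h/3: 3 = 3,  s = tree(nil,tree(3,a)),  tree(s,s) = x1.
Delete trivial equation 3 = 3.
Bind s := tree(nil,tree(3,a)); substituting into the remaining equations gives: tree(tree(nil,tree(3,a)),tree(nil,tree(3,a))) = x1,  times(u,a) = times(p(tree(nil,tree(3,a)),x1),nil).
Bind x1 := tree(tree(nil,tree(3,a)),tree(nil,tree(3,a))); substituting into the remaining equation gives: times(u,a) = times(p(tree(nil,tree(3,a)),tree(tree(nil,tree(3,a)),tree(nil,tree(3,a)))),nil).
Decompose times/2: u = p(tree(nil,tree(3,a)),tree(tree(nil,tree(3,a)),tree(nil,tree(3,a)))),  a = nil.
Bind u := p(tree(nil,tree(3,a)),tree(tree(nil,tree(3,a)),tree(nil,tree(3,a)))); no other remaining equation mentions u.
Clash: constants a and nil differ; no unifier exists.

FAIL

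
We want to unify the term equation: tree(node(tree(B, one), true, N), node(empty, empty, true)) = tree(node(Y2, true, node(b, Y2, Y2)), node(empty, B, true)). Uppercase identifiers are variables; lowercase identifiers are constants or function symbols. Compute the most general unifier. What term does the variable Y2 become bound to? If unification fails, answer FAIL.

Decompose tree/2: node(tree(B, one), true, N) = node(Y2, true, node(b, Y2, Y2)),  node(empty, empty, true) = node(empty, B, true).
Decompose node/3: tree(B, one) = Y2,  true = true,  N = node(b, Y2, Y2).
Bind Y2 := tree(B, one); substituting into the one remaining equation that mentions Y2 gives: N = node(b, tree(B, one), tree(B, one)).
Delete trivial equation true = true.
Bind N := node(b, tree(B, one), tree(B, one)); no other remaining equation mentions N.
Decompose node/3: empty = empty,  empty = B,  true = true.
Delete trivial equation empty = empty.
Bind B := empty; no other remaining equation mentions B. Substituting into the earlier bindings gives Y2 := tree(empty, one), N := node(b, tree(empty, one), tree(empty, one)).
Delete trivial equation true = true.
MGU = { Y2 -> tree(empty, one), N -> node(b, tree(empty, one), tree(empty, one)), B -> empty }, so Y2 -> tree(empty, one).

tree(empty, one)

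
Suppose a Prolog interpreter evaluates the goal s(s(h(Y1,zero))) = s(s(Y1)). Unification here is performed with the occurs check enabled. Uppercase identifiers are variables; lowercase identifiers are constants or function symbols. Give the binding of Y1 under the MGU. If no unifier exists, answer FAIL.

FAIL

Decompose s/1: s(h(Y1,zero)) = s(Y1).
Decompose s/1: h(Y1,zero) = Y1.
Occurs check fails: Y1 occurs in h(Y1,zero); the equation Y1 = h(Y1,zero) has no finite solution.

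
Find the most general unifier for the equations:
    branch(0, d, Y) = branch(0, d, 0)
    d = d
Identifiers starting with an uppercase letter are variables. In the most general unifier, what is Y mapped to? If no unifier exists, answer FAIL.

Decompose branch/3: 0 = 0,  d = d,  Y = 0.
Delete trivial equation 0 = 0.
Delete trivial equation d = d.
Bind Y := 0; no other remaining equation mentions Y.
Delete trivial equation d = d.
MGU = { Y ↦ 0 }, so Y ↦ 0.

0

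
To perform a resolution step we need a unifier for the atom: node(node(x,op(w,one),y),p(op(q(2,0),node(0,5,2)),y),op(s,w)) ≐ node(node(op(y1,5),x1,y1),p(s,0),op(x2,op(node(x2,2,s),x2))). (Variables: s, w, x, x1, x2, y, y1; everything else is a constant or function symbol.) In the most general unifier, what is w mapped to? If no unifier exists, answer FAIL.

Decompose node/3: node(x,op(w,one),y) ≐ node(op(y1,5),x1,y1),  p(op(q(2,0),node(0,5,2)),y) ≐ p(s,0),  op(s,w) ≐ op(x2,op(node(x2,2,s),x2)).
Decompose node/3: x ≐ op(y1,5),  op(w,one) ≐ x1,  y ≐ y1.
Bind x := op(y1,5); no other remaining equation mentions x.
Bind x1 := op(w,one); no other remaining equation mentions x1.
Bind y := y1; substituting into the one remaining equation that mentions y gives: p(op(q(2,0),node(0,5,2)),y1) ≐ p(s,0).
Decompose p/2: op(q(2,0),node(0,5,2)) ≐ s,  y1 ≐ 0.
Bind s := op(q(2,0),node(0,5,2)); substituting into the one remaining equation that mentions s gives: op(op(q(2,0),node(0,5,2)),w) ≐ op(x2,op(node(x2,2,op(q(2,0),node(0,5,2))),x2)).
Bind y1 := 0; no other remaining equation mentions y1. Substituting into the earlier bindings gives x := op(0,5), y := 0.
Decompose op/2: op(q(2,0),node(0,5,2)) ≐ x2,  w ≐ op(node(x2,2,op(q(2,0),node(0,5,2))),x2).
Bind x2 := op(q(2,0),node(0,5,2)); substituting into the remaining equation gives: w ≐ op(node(op(q(2,0),node(0,5,2)),2,op(q(2,0),node(0,5,2))),op(q(2,0),node(0,5,2))).
Bind w := op(node(op(q(2,0),node(0,5,2)),2,op(q(2,0),node(0,5,2))),op(q(2,0),node(0,5,2))). Substituting into the earlier binding gives x1 := op(op(node(op(q(2,0),node(0,5,2)),2,op(q(2,0),node(0,5,2))),op(q(2,0),node(0,5,2))),one).
MGU = { x ↦ op(0,5), x1 ↦ op(op(node(op(q(2,0),node(0,5,2)),2,op(q(2,0),node(0,5,2))),op(q(2,0),node(0,5,2))),one), y ↦ 0, s ↦ op(q(2,0),node(0,5,2)), y1 ↦ 0, x2 ↦ op(q(2,0),node(0,5,2)), w ↦ op(node(op(q(2,0),node(0,5,2)),2,op(q(2,0),node(0,5,2))),op(q(2,0),node(0,5,2))) }, so w ↦ op(node(op(q(2,0),node(0,5,2)),2,op(q(2,0),node(0,5,2))),op(q(2,0),node(0,5,2))).

op(node(op(q(2,0),node(0,5,2)),2,op(q(2,0),node(0,5,2))),op(q(2,0),node(0,5,2)))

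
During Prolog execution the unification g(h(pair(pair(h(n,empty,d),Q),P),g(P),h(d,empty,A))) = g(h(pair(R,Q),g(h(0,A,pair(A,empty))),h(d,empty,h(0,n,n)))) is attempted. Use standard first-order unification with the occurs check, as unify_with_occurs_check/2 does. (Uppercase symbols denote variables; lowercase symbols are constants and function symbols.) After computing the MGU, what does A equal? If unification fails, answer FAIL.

h(0,n,n)

Decompose g/1: h(pair(pair(h(n,empty,d),Q),P),g(P),h(d,empty,A)) = h(pair(R,Q),g(h(0,A,pair(A,empty))),h(d,empty,h(0,n,n))).
Decompose h/3: pair(pair(h(n,empty,d),Q),P) = pair(R,Q),  g(P) = g(h(0,A,pair(A,empty))),  h(d,empty,A) = h(d,empty,h(0,n,n)).
Decompose pair/2: pair(h(n,empty,d),Q) = R,  P = Q.
Bind R := pair(h(n,empty,d),Q); no other remaining equation mentions R.
Bind P := Q; substituting into the one remaining equation that mentions P gives: g(Q) = g(h(0,A,pair(A,empty))).
Decompose g/1: Q = h(0,A,pair(A,empty)).
Bind Q := h(0,A,pair(A,empty)); no other remaining equation mentions Q. Substituting into the earlier bindings gives R := pair(h(n,empty,d),h(0,A,pair(A,empty))), P := h(0,A,pair(A,empty)).
Decompose h/3: d = d,  empty = empty,  A = h(0,n,n).
Delete trivial equation d = d.
Delete trivial equation empty = empty.
Bind A := h(0,n,n). Substituting into the earlier bindings gives R := pair(h(n,empty,d),h(0,h(0,n,n),pair(h(0,n,n),empty))), P := h(0,h(0,n,n),pair(h(0,n,n),empty)), Q := h(0,h(0,n,n),pair(h(0,n,n),empty)).
MGU = { R -> pair(h(n,empty,d),h(0,h(0,n,n),pair(h(0,n,n),empty))), P -> h(0,h(0,n,n),pair(h(0,n,n),empty)), Q -> h(0,h(0,n,n),pair(h(0,n,n),empty)), A -> h(0,n,n) }, so A -> h(0,n,n).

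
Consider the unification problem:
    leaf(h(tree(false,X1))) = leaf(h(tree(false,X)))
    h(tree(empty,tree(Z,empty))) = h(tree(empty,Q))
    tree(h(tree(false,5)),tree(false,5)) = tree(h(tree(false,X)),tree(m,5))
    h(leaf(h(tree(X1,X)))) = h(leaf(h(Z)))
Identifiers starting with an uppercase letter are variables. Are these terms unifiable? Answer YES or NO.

NO

Decompose leaf/1: h(tree(false,X1)) = h(tree(false,X)).
Decompose h/1: tree(false,X1) = tree(false,X).
Decompose tree/2: false = false,  X1 = X.
Delete trivial equation false = false.
Bind X1 := X; substituting into the one remaining equation that mentions X1 gives: h(leaf(h(tree(X,X)))) = h(leaf(h(Z))).
Decompose h/1: tree(empty,tree(Z,empty)) = tree(empty,Q).
Decompose tree/2: empty = empty,  tree(Z,empty) = Q.
Delete trivial equation empty = empty.
Bind Q := tree(Z,empty); no other remaining equation mentions Q.
Decompose tree/2: h(tree(false,5)) = h(tree(false,X)),  tree(false,5) = tree(m,5).
Decompose h/1: tree(false,5) = tree(false,X).
Decompose tree/2: false = false,  5 = X.
Delete trivial equation false = false.
Bind X := 5; substituting into the one remaining equation that mentions X gives: h(leaf(h(tree(5,5)))) = h(leaf(h(Z))). Substituting into the earlier binding gives X1 := 5.
Decompose tree/2: false = m,  5 = 5.
Clash: constants false and m differ; no unifier exists.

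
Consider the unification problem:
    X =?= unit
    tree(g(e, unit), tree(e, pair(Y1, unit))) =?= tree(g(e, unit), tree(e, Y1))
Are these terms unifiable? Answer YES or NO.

NO

Bind X := unit; no other remaining equation mentions X.
Decompose tree/2: g(e, unit) =?= g(e, unit),  tree(e, pair(Y1, unit)) =?= tree(e, Y1).
Delete trivial equation g(e, unit) =?= g(e, unit).
Decompose tree/2: e =?= e,  pair(Y1, unit) =?= Y1.
Delete trivial equation e =?= e.
Occurs check fails: Y1 occurs in pair(Y1, unit); the equation Y1 =?= pair(Y1, unit) has no finite solution.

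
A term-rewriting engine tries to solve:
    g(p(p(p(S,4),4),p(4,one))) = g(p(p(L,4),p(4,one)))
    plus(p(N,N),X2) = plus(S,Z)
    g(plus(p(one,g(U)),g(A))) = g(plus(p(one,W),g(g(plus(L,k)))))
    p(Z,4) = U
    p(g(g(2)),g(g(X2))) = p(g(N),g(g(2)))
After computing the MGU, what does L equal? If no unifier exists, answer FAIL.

p(p(g(2),g(2)),4)

Decompose g/1: p(p(p(S,4),4),p(4,one)) = p(p(L,4),p(4,one)).
Decompose p/2: p(p(S,4),4) = p(L,4),  p(4,one) = p(4,one).
Decompose p/2: p(S,4) = L,  4 = 4.
Bind L := p(S,4); substituting into the one remaining equation that mentions L gives: g(plus(p(one,g(U)),g(A))) = g(plus(p(one,W),g(g(plus(p(S,4),k))))).
Delete trivial equation 4 = 4.
Delete trivial equation p(4,one) = p(4,one).
Decompose plus/2: p(N,N) = S,  X2 = Z.
Bind S := p(N,N); substituting into the one remaining equation that mentions S gives: g(plus(p(one,g(U)),g(A))) = g(plus(p(one,W),g(g(plus(p(p(N,N),4),k))))). Substituting into the earlier binding gives L := p(p(N,N),4).
Bind X2 := Z; substituting into the one remaining equation that mentions X2 gives: p(g(g(2)),g(g(Z))) = p(g(N),g(g(2))).
Decompose g/1: plus(p(one,g(U)),g(A)) = plus(p(one,W),g(g(plus(p(p(N,N),4),k)))).
Decompose plus/2: p(one,g(U)) = p(one,W),  g(A) = g(g(plus(p(p(N,N),4),k))).
Decompose p/2: one = one,  g(U) = W.
Delete trivial equation one = one.
Bind W := g(U); no other remaining equation mentions W.
Decompose g/1: A = g(plus(p(p(N,N),4),k)).
Bind A := g(plus(p(p(N,N),4),k)); no other remaining equation mentions A.
Bind U := p(Z,4); no other remaining equation mentions U. Substituting into the earlier binding gives W := g(p(Z,4)).
Decompose p/2: g(g(2)) = g(N),  g(g(Z)) = g(g(2)).
Decompose g/1: g(2) = N.
Bind N := g(2); no other remaining equation mentions N. Substituting into the earlier bindings gives L := p(p(g(2),g(2)),4), S := p(g(2),g(2)), A := g(plus(p(p(g(2),g(2)),4),k)).
Decompose g/1: g(Z) = g(2).
Decompose g/1: Z = 2.
Bind Z := 2. Substituting into the earlier bindings gives X2 := 2, W := g(p(2,4)), U := p(2,4).
MGU = { L ↦ p(p(g(2),g(2)),4), S ↦ p(g(2),g(2)), X2 ↦ 2, W ↦ g(p(2,4)), A ↦ g(plus(p(p(g(2),g(2)),4),k)), U ↦ p(2,4), N ↦ g(2), Z ↦ 2 }, so L ↦ p(p(g(2),g(2)),4).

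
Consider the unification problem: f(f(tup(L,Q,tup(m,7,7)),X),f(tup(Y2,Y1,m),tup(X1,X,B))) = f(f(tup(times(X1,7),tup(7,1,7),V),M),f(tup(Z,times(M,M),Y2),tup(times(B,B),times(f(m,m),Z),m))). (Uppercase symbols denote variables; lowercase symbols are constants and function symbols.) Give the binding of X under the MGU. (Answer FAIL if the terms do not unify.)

times(f(m,m),m)

Decompose f/2: f(tup(L,Q,tup(m,7,7)),X) = f(tup(times(X1,7),tup(7,1,7),V),M),  f(tup(Y2,Y1,m),tup(X1,X,B)) = f(tup(Z,times(M,M),Y2),tup(times(B,B),times(f(m,m),Z),m)).
Decompose f/2: tup(L,Q,tup(m,7,7)) = tup(times(X1,7),tup(7,1,7),V),  X = M.
Decompose tup/3: L = times(X1,7),  Q = tup(7,1,7),  tup(m,7,7) = V.
Bind L := times(X1,7); no other remaining equation mentions L.
Bind Q := tup(7,1,7); no other remaining equation mentions Q.
Bind V := tup(m,7,7); no other remaining equation mentions V.
Bind X := M; substituting into the remaining equation gives: f(tup(Y2,Y1,m),tup(X1,M,B)) = f(tup(Z,times(M,M),Y2),tup(times(B,B),times(f(m,m),Z),m)).
Decompose f/2: tup(Y2,Y1,m) = tup(Z,times(M,M),Y2),  tup(X1,M,B) = tup(times(B,B),times(f(m,m),Z),m).
Decompose tup/3: Y2 = Z,  Y1 = times(M,M),  m = Y2.
Bind Y2 := Z; substituting into the one remaining equation that mentions Y2 gives: m = Z.
Bind Y1 := times(M,M); no other remaining equation mentions Y1.
Bind Z := m; substituting into the remaining equation gives: tup(X1,M,B) = tup(times(B,B),times(f(m,m),m),m). Substituting into the earlier binding gives Y2 := m.
Decompose tup/3: X1 = times(B,B),  M = times(f(m,m),m),  B = m.
Bind X1 := times(B,B); no other remaining equation mentions X1. Substituting into the earlier binding gives L := times(times(B,B),7).
Bind M := times(f(m,m),m); no other remaining equation mentions M. Substituting into the earlier bindings gives X := times(f(m,m),m), Y1 := times(times(f(m,m),m),times(f(m,m),m)).
Bind B := m. Substituting into the earlier bindings gives L := times(times(m,m),7), X1 := times(m,m).
MGU = { L ↦ times(times(m,m),7), Q ↦ tup(7,1,7), V ↦ tup(m,7,7), X ↦ times(f(m,m),m), Y2 ↦ m, Y1 ↦ times(times(f(m,m),m),times(f(m,m),m)), Z ↦ m, X1 ↦ times(m,m), M ↦ times(f(m,m),m), B ↦ m }, so X ↦ times(f(m,m),m).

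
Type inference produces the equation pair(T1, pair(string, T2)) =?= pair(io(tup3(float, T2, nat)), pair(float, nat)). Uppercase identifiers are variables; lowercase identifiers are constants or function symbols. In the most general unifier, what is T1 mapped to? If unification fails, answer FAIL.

Decompose pair/2: T1 =?= io(tup3(float, T2, nat)),  pair(string, T2) =?= pair(float, nat).
Bind T1 := io(tup3(float, T2, nat)); no other remaining equation mentions T1.
Decompose pair/2: string =?= float,  T2 =?= nat.
Clash: constants string and float differ; no unifier exists.

FAIL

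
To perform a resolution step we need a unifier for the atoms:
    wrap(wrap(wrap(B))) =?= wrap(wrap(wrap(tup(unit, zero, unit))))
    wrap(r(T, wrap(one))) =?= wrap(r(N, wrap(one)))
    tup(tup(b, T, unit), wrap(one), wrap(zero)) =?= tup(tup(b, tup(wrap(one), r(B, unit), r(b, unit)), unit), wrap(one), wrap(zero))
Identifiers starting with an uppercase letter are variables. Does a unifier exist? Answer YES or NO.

Decompose wrap/1: wrap(wrap(B)) =?= wrap(wrap(tup(unit, zero, unit))).
Decompose wrap/1: wrap(B) =?= wrap(tup(unit, zero, unit)).
Decompose wrap/1: B =?= tup(unit, zero, unit).
Bind B := tup(unit, zero, unit); substituting into the one remaining equation that mentions B gives: tup(tup(b, T, unit), wrap(one), wrap(zero)) =?= tup(tup(b, tup(wrap(one), r(tup(unit, zero, unit), unit), r(b, unit)), unit), wrap(one), wrap(zero)).
Decompose wrap/1: r(T, wrap(one)) =?= r(N, wrap(one)).
Decompose r/2: T =?= N,  wrap(one) =?= wrap(one).
Bind T := N; substituting into the one remaining equation that mentions T gives: tup(tup(b, N, unit), wrap(one), wrap(zero)) =?= tup(tup(b, tup(wrap(one), r(tup(unit, zero, unit), unit), r(b, unit)), unit), wrap(one), wrap(zero)).
Delete trivial equation wrap(one) =?= wrap(one).
Decompose tup/3: tup(b, N, unit) =?= tup(b, tup(wrap(one), r(tup(unit, zero, unit), unit), r(b, unit)), unit),  wrap(one) =?= wrap(one),  wrap(zero) =?= wrap(zero).
Decompose tup/3: b =?= b,  N =?= tup(wrap(one), r(tup(unit, zero, unit), unit), r(b, unit)),  unit =?= unit.
Delete trivial equation b =?= b.
Bind N := tup(wrap(one), r(tup(unit, zero, unit), unit), r(b, unit)); no other remaining equation mentions N. Substituting into the earlier binding gives T := tup(wrap(one), r(tup(unit, zero, unit), unit), r(b, unit)).
Delete trivial equation unit =?= unit.
Delete trivial equation wrap(one) =?= wrap(one).
Delete trivial equation wrap(zero) =?= wrap(zero).
No equations remain and no clash or occurs-check failure arose, so a unifier exists.

YES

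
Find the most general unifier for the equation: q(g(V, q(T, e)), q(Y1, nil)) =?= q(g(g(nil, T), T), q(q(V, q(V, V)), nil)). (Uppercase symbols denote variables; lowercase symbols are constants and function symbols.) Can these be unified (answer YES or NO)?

NO

Decompose q/2: g(V, q(T, e)) =?= g(g(nil, T), T),  q(Y1, nil) =?= q(q(V, q(V, V)), nil).
Decompose g/2: V =?= g(nil, T),  q(T, e) =?= T.
Bind V := g(nil, T); substituting into the one remaining equation that mentions V gives: q(Y1, nil) =?= q(q(g(nil, T), q(g(nil, T), g(nil, T))), nil).
Occurs check fails: T occurs in q(T, e); the equation T =?= q(T, e) has no finite solution.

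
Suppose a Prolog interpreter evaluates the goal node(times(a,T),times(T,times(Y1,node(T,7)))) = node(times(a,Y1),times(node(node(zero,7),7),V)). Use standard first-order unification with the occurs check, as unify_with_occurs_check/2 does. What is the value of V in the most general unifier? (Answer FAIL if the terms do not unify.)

times(node(node(zero,7),7),node(node(node(zero,7),7),7))

Decompose node/2: times(a,T) = times(a,Y1),  times(T,times(Y1,node(T,7))) = times(node(node(zero,7),7),V).
Decompose times/2: a = a,  T = Y1.
Delete trivial equation a = a.
Bind T := Y1; substituting into the remaining equation gives: times(Y1,times(Y1,node(Y1,7))) = times(node(node(zero,7),7),V).
Decompose times/2: Y1 = node(node(zero,7),7),  times(Y1,node(Y1,7)) = V.
Bind Y1 := node(node(zero,7),7); substituting into the remaining equation gives: times(node(node(zero,7),7),node(node(node(zero,7),7),7)) = V. Substituting into the earlier binding gives T := node(node(zero,7),7).
Bind V := times(node(node(zero,7),7),node(node(node(zero,7),7),7)).
MGU = { T = node(node(zero,7),7), Y1 = node(node(zero,7),7), V = times(node(node(zero,7),7),node(node(node(zero,7),7),7)) }, so V = times(node(node(zero,7),7),node(node(node(zero,7),7),7)).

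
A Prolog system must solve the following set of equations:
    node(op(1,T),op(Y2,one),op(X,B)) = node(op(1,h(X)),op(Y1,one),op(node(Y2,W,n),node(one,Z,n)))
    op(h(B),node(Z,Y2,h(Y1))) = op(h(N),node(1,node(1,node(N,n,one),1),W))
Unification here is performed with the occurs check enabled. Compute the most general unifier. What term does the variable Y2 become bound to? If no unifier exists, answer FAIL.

Decompose node/3: op(1,T) = op(1,h(X)),  op(Y2,one) = op(Y1,one),  op(X,B) = op(node(Y2,W,n),node(one,Z,n)).
Decompose op/2: 1 = 1,  T = h(X).
Delete trivial equation 1 = 1.
Bind T := h(X); no other remaining equation mentions T.
Decompose op/2: Y2 = Y1,  one = one.
Bind Y2 := Y1; substituting into the 2 remaining equations that mention Y2 gives: op(X,B) = op(node(Y1,W,n),node(one,Z,n)),  op(h(B),node(Z,Y1,h(Y1))) = op(h(N),node(1,node(1,node(N,n,one),1),W)).
Delete trivial equation one = one.
Decompose op/2: X = node(Y1,W,n),  B = node(one,Z,n).
Bind X := node(Y1,W,n); no other remaining equation mentions X. Substituting into the earlier binding gives T := h(node(Y1,W,n)).
Bind B := node(one,Z,n); substituting into the remaining equation gives: op(h(node(one,Z,n)),node(Z,Y1,h(Y1))) = op(h(N),node(1,node(1,node(N,n,one),1),W)).
Decompose op/2: h(node(one,Z,n)) = h(N),  node(Z,Y1,h(Y1)) = node(1,node(1,node(N,n,one),1),W).
Decompose h/1: node(one,Z,n) = N.
Bind N := node(one,Z,n); substituting into the remaining equation gives: node(Z,Y1,h(Y1)) = node(1,node(1,node(node(one,Z,n),n,one),1),W).
Decompose node/3: Z = 1,  Y1 = node(1,node(node(one,Z,n),n,one),1),  h(Y1) = W.
Bind Z := 1; substituting into the one remaining equation that mentions Z gives: Y1 = node(1,node(node(one,1,n),n,one),1). Substituting into the earlier bindings gives B := node(one,1,n), N := node(one,1,n).
Bind Y1 := node(1,node(node(one,1,n),n,one),1); substituting into the remaining equation gives: h(node(1,node(node(one,1,n),n,one),1)) = W. Substituting into the earlier bindings gives T := h(node(node(1,node(node(one,1,n),n,one),1),W,n)), Y2 := node(1,node(node(one,1,n),n,one),1), X := node(node(1,node(node(one,1,n),n,one),1),W,n).
Bind W := h(node(1,node(node(one,1,n),n,one),1)). Substituting into the earlier bindings gives T := h(node(node(1,node(node(one,1,n),n,one),1),h(node(1,node(node(one,1,n),n,one),1)),n)), X := node(node(1,node(node(one,1,n),n,one),1),h(node(1,node(node(one,1,n),n,one),1)),n).
MGU = { T = h(node(node(1,node(node(one,1,n),n,one),1),h(node(1,node(node(one,1,n),n,one),1)),n)), Y2 = node(1,node(node(one,1,n),n,one),1), X = node(node(1,node(node(one,1,n),n,one),1),h(node(1,node(node(one,1,n),n,one),1)),n), B = node(one,1,n), N = node(one,1,n), Z = 1, Y1 = node(1,node(node(one,1,n),n,one),1), W = h(node(1,node(node(one,1,n),n,one),1)) }, so Y2 = node(1,node(node(one,1,n),n,one),1).

node(1,node(node(one,1,n),n,one),1)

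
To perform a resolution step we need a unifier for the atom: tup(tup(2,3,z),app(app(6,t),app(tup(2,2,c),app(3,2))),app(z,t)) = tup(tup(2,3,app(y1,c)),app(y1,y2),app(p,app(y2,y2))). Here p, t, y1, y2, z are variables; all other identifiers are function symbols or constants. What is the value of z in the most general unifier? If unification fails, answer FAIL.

Decompose tup/3: tup(2,3,z) = tup(2,3,app(y1,c)),  app(app(6,t),app(tup(2,2,c),app(3,2))) = app(y1,y2),  app(z,t) = app(p,app(y2,y2)).
Decompose tup/3: 2 = 2,  3 = 3,  z = app(y1,c).
Delete trivial equation 2 = 2.
Delete trivial equation 3 = 3.
Bind z := app(y1,c); substituting into the one remaining equation that mentions z gives: app(app(y1,c),t) = app(p,app(y2,y2)).
Decompose app/2: app(6,t) = y1,  app(tup(2,2,c),app(3,2)) = y2.
Bind y1 := app(6,t); substituting into the one remaining equation that mentions y1 gives: app(app(app(6,t),c),t) = app(p,app(y2,y2)). Substituting into the earlier binding gives z := app(app(6,t),c).
Bind y2 := app(tup(2,2,c),app(3,2)); substituting into the remaining equation gives: app(app(app(6,t),c),t) = app(p,app(app(tup(2,2,c),app(3,2)),app(tup(2,2,c),app(3,2)))).
Decompose app/2: app(app(6,t),c) = p,  t = app(app(tup(2,2,c),app(3,2)),app(tup(2,2,c),app(3,2))).
Bind p := app(app(6,t),c); no other remaining equation mentions p.
Bind t := app(app(tup(2,2,c),app(3,2)),app(tup(2,2,c),app(3,2))). Substituting into the earlier bindings gives z := app(app(6,app(app(tup(2,2,c),app(3,2)),app(tup(2,2,c),app(3,2)))),c), y1 := app(6,app(app(tup(2,2,c),app(3,2)),app(tup(2,2,c),app(3,2)))), p := app(app(6,app(app(tup(2,2,c),app(3,2)),app(tup(2,2,c),app(3,2)))),c).
MGU = { z := app(app(6,app(app(tup(2,2,c),app(3,2)),app(tup(2,2,c),app(3,2)))),c), y1 := app(6,app(app(tup(2,2,c),app(3,2)),app(tup(2,2,c),app(3,2)))), y2 := app(tup(2,2,c),app(3,2)), p := app(app(6,app(app(tup(2,2,c),app(3,2)),app(tup(2,2,c),app(3,2)))),c), t := app(app(tup(2,2,c),app(3,2)),app(tup(2,2,c),app(3,2))) }, so z := app(app(6,app(app(tup(2,2,c),app(3,2)),app(tup(2,2,c),app(3,2)))),c).

app(app(6,app(app(tup(2,2,c),app(3,2)),app(tup(2,2,c),app(3,2)))),c)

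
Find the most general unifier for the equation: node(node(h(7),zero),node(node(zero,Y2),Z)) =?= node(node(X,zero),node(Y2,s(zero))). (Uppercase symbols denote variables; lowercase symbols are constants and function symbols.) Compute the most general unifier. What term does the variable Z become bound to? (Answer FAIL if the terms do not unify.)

FAIL

Decompose node/2: node(h(7),zero) =?= node(X,zero),  node(node(zero,Y2),Z) =?= node(Y2,s(zero)).
Decompose node/2: h(7) =?= X,  zero =?= zero.
Bind X := h(7); no other remaining equation mentions X.
Delete trivial equation zero =?= zero.
Decompose node/2: node(zero,Y2) =?= Y2,  Z =?= s(zero).
Occurs check fails: Y2 occurs in node(zero,Y2); the equation Y2 =?= node(zero,Y2) has no finite solution.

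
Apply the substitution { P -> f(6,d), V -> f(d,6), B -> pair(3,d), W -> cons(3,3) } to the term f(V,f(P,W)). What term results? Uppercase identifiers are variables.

Replace each occurrence of P with f(6,d).
Replace each occurrence of V with f(d,6).
Replace each occurrence of W with cons(3,3).
Result: f(f(d,6),f(f(6,d),cons(3,3))).

f(f(d,6),f(f(6,d),cons(3,3)))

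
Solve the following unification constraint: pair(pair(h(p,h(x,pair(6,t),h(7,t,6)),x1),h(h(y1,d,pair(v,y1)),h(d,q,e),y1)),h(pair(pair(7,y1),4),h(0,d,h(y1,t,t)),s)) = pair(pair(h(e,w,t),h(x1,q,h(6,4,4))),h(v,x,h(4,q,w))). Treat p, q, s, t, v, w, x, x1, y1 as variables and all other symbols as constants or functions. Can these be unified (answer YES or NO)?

Decompose pair/2: pair(h(p,h(x,pair(6,t),h(7,t,6)),x1),h(h(y1,d,pair(v,y1)),h(d,q,e),y1)) = pair(h(e,w,t),h(x1,q,h(6,4,4))),  h(pair(pair(7,y1),4),h(0,d,h(y1,t,t)),s) = h(v,x,h(4,q,w)).
Decompose pair/2: h(p,h(x,pair(6,t),h(7,t,6)),x1) = h(e,w,t),  h(h(y1,d,pair(v,y1)),h(d,q,e),y1) = h(x1,q,h(6,4,4)).
Decompose h/3: p = e,  h(x,pair(6,t),h(7,t,6)) = w,  x1 = t.
Bind p := e; no other remaining equation mentions p.
Bind w := h(x,pair(6,t),h(7,t,6)); substituting into the one remaining equation that mentions w gives: h(pair(pair(7,y1),4),h(0,d,h(y1,t,t)),s) = h(v,x,h(4,q,h(x,pair(6,t),h(7,t,6)))).
Bind x1 := t; substituting into the one remaining equation that mentions x1 gives: h(h(y1,d,pair(v,y1)),h(d,q,e),y1) = h(t,q,h(6,4,4)).
Decompose h/3: h(y1,d,pair(v,y1)) = t,  h(d,q,e) = q,  y1 = h(6,4,4).
Bind t := h(y1,d,pair(v,y1)); substituting into the one remaining equation that mentions t gives: h(pair(pair(7,y1),4),h(0,d,h(y1,h(y1,d,pair(v,y1)),h(y1,d,pair(v,y1)))),s) = h(v,x,h(4,q,h(x,pair(6,h(y1,d,pair(v,y1))),h(7,h(y1,d,pair(v,y1)),6)))). Substituting into the earlier bindings gives w := h(x,pair(6,h(y1,d,pair(v,y1))),h(7,h(y1,d,pair(v,y1)),6)), x1 := h(y1,d,pair(v,y1)).
Occurs check fails: q occurs in h(d,q,e); the equation q = h(d,q,e) has no finite solution.

NO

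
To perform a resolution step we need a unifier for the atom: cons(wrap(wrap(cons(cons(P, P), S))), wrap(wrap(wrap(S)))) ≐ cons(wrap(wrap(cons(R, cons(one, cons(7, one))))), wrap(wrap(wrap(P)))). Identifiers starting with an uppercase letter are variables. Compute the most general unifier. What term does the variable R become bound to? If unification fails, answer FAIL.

cons(cons(one, cons(7, one)), cons(one, cons(7, one)))

Decompose cons/2: wrap(wrap(cons(cons(P, P), S))) ≐ wrap(wrap(cons(R, cons(one, cons(7, one))))),  wrap(wrap(wrap(S))) ≐ wrap(wrap(wrap(P))).
Decompose wrap/1: wrap(cons(cons(P, P), S)) ≐ wrap(cons(R, cons(one, cons(7, one)))).
Decompose wrap/1: cons(cons(P, P), S) ≐ cons(R, cons(one, cons(7, one))).
Decompose cons/2: cons(P, P) ≐ R,  S ≐ cons(one, cons(7, one)).
Bind R := cons(P, P); no other remaining equation mentions R.
Bind S := cons(one, cons(7, one)); substituting into the remaining equation gives: wrap(wrap(wrap(cons(one, cons(7, one))))) ≐ wrap(wrap(wrap(P))).
Decompose wrap/1: wrap(wrap(cons(one, cons(7, one)))) ≐ wrap(wrap(P)).
Decompose wrap/1: wrap(cons(one, cons(7, one))) ≐ wrap(P).
Decompose wrap/1: cons(one, cons(7, one)) ≐ P.
Bind P := cons(one, cons(7, one)). Substituting into the earlier binding gives R := cons(cons(one, cons(7, one)), cons(one, cons(7, one))).
MGU = { R -> cons(cons(one, cons(7, one)), cons(one, cons(7, one))), S -> cons(one, cons(7, one)), P -> cons(one, cons(7, one)) }, so R -> cons(cons(one, cons(7, one)), cons(one, cons(7, one))).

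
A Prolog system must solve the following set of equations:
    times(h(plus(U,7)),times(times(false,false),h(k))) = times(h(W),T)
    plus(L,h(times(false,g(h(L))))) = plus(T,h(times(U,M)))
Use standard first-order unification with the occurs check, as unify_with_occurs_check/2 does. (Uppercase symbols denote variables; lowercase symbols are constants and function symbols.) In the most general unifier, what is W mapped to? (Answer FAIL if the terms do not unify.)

Decompose times/2: h(plus(U,7)) = h(W),  times(times(false,false),h(k)) = T.
Decompose h/1: plus(U,7) = W.
Bind W := plus(U,7); no other remaining equation mentions W.
Bind T := times(times(false,false),h(k)); substituting into the remaining equation gives: plus(L,h(times(false,g(h(L))))) = plus(times(times(false,false),h(k)),h(times(U,M))).
Decompose plus/2: L = times(times(false,false),h(k)),  h(times(false,g(h(L)))) = h(times(U,M)).
Bind L := times(times(false,false),h(k)); substituting into the remaining equation gives: h(times(false,g(h(times(times(false,false),h(k)))))) = h(times(U,M)).
Decompose h/1: times(false,g(h(times(times(false,false),h(k))))) = times(U,M).
Decompose times/2: false = U,  g(h(times(times(false,false),h(k)))) = M.
Bind U := false; no other remaining equation mentions U. Substituting into the earlier binding gives W := plus(false,7).
Bind M := g(h(times(times(false,false),h(k)))).
MGU = { W ↦ plus(false,7), T ↦ times(times(false,false),h(k)), L ↦ times(times(false,false),h(k)), U ↦ false, M ↦ g(h(times(times(false,false),h(k)))) }, so W ↦ plus(false,7).

plus(false,7)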